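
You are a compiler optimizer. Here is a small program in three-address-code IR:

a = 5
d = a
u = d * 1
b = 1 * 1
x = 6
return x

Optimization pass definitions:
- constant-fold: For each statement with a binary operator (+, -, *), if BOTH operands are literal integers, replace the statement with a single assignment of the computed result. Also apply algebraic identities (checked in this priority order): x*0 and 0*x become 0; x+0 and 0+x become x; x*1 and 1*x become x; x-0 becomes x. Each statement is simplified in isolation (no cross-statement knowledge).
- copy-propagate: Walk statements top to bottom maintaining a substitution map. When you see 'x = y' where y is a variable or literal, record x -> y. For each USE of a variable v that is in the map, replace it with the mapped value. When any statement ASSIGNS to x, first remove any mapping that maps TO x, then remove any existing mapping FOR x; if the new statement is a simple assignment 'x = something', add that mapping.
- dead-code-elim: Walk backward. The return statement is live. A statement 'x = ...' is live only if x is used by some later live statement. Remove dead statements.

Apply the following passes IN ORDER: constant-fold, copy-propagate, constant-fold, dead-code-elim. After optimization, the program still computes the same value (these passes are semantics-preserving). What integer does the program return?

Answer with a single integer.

Answer: 6

Derivation:
Initial IR:
  a = 5
  d = a
  u = d * 1
  b = 1 * 1
  x = 6
  return x
After constant-fold (6 stmts):
  a = 5
  d = a
  u = d
  b = 1
  x = 6
  return x
After copy-propagate (6 stmts):
  a = 5
  d = 5
  u = 5
  b = 1
  x = 6
  return 6
After constant-fold (6 stmts):
  a = 5
  d = 5
  u = 5
  b = 1
  x = 6
  return 6
After dead-code-elim (1 stmts):
  return 6
Evaluate:
  a = 5  =>  a = 5
  d = a  =>  d = 5
  u = d * 1  =>  u = 5
  b = 1 * 1  =>  b = 1
  x = 6  =>  x = 6
  return x = 6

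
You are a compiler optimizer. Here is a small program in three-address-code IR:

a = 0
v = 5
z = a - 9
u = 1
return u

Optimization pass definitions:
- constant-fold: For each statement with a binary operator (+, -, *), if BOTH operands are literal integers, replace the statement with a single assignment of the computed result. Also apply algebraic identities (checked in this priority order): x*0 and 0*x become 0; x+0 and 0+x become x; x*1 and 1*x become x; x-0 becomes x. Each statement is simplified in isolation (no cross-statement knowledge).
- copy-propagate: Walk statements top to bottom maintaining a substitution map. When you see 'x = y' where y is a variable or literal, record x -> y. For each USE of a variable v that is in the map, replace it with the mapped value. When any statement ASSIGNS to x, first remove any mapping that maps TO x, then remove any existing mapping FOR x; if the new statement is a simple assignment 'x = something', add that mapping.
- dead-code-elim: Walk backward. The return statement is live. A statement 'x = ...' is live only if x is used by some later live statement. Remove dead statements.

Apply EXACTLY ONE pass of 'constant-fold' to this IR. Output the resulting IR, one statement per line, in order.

Applying constant-fold statement-by-statement:
  [1] a = 0  (unchanged)
  [2] v = 5  (unchanged)
  [3] z = a - 9  (unchanged)
  [4] u = 1  (unchanged)
  [5] return u  (unchanged)
Result (5 stmts):
  a = 0
  v = 5
  z = a - 9
  u = 1
  return u

Answer: a = 0
v = 5
z = a - 9
u = 1
return u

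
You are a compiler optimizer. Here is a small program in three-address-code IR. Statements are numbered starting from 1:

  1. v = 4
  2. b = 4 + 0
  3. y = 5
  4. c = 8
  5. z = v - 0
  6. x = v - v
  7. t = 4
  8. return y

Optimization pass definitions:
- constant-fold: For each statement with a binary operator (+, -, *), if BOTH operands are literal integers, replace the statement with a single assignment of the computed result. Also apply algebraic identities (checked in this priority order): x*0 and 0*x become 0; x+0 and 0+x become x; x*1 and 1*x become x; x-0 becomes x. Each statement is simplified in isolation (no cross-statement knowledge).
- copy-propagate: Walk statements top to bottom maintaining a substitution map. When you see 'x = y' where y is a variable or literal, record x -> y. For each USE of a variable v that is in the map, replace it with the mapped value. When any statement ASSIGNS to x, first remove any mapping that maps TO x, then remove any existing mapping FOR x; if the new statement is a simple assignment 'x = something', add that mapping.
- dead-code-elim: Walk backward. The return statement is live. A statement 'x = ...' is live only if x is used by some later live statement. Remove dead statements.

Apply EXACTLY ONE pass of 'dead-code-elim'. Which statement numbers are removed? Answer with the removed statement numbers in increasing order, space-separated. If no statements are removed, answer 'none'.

Answer: 1 2 4 5 6 7

Derivation:
Backward liveness scan:
Stmt 1 'v = 4': DEAD (v not in live set [])
Stmt 2 'b = 4 + 0': DEAD (b not in live set [])
Stmt 3 'y = 5': KEEP (y is live); live-in = []
Stmt 4 'c = 8': DEAD (c not in live set ['y'])
Stmt 5 'z = v - 0': DEAD (z not in live set ['y'])
Stmt 6 'x = v - v': DEAD (x not in live set ['y'])
Stmt 7 't = 4': DEAD (t not in live set ['y'])
Stmt 8 'return y': KEEP (return); live-in = ['y']
Removed statement numbers: [1, 2, 4, 5, 6, 7]
Surviving IR:
  y = 5
  return y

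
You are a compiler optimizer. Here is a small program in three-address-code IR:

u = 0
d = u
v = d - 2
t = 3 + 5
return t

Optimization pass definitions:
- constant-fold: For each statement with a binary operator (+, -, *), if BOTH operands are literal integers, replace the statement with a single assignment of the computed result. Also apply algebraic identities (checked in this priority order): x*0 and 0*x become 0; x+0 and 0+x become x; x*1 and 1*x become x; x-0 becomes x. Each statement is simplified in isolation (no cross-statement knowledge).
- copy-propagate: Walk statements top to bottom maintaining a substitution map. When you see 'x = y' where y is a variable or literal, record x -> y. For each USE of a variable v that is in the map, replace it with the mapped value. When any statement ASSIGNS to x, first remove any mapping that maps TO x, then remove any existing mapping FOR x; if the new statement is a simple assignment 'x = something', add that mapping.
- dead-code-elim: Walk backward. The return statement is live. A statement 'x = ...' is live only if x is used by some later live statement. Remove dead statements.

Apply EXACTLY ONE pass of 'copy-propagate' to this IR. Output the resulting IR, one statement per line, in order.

Applying copy-propagate statement-by-statement:
  [1] u = 0  (unchanged)
  [2] d = u  -> d = 0
  [3] v = d - 2  -> v = 0 - 2
  [4] t = 3 + 5  (unchanged)
  [5] return t  (unchanged)
Result (5 stmts):
  u = 0
  d = 0
  v = 0 - 2
  t = 3 + 5
  return t

Answer: u = 0
d = 0
v = 0 - 2
t = 3 + 5
return t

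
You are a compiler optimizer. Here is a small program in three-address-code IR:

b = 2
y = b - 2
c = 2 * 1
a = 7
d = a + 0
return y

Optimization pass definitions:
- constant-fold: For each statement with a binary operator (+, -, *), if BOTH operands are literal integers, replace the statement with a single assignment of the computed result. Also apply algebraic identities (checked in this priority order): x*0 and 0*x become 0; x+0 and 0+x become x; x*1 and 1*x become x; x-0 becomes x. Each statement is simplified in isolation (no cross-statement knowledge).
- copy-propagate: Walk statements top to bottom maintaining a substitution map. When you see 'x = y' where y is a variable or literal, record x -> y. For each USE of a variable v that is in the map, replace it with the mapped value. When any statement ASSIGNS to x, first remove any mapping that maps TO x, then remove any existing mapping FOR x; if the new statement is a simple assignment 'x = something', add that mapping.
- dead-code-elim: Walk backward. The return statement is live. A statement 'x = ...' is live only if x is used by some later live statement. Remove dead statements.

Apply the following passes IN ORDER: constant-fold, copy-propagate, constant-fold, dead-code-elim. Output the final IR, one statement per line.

Initial IR:
  b = 2
  y = b - 2
  c = 2 * 1
  a = 7
  d = a + 0
  return y
After constant-fold (6 stmts):
  b = 2
  y = b - 2
  c = 2
  a = 7
  d = a
  return y
After copy-propagate (6 stmts):
  b = 2
  y = 2 - 2
  c = 2
  a = 7
  d = 7
  return y
After constant-fold (6 stmts):
  b = 2
  y = 0
  c = 2
  a = 7
  d = 7
  return y
After dead-code-elim (2 stmts):
  y = 0
  return y

Answer: y = 0
return y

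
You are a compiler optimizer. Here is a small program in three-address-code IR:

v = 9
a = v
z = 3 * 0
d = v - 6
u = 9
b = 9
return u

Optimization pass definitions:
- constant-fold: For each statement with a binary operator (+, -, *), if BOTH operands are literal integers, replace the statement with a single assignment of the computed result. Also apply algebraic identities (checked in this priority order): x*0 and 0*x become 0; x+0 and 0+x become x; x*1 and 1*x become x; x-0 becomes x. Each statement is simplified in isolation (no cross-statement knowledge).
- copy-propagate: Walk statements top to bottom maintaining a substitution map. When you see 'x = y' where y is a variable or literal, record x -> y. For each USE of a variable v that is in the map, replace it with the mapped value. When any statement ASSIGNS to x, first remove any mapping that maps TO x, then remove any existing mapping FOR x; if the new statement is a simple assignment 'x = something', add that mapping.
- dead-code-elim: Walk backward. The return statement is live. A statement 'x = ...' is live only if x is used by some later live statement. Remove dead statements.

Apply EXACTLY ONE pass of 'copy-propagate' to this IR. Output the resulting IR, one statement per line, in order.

Applying copy-propagate statement-by-statement:
  [1] v = 9  (unchanged)
  [2] a = v  -> a = 9
  [3] z = 3 * 0  (unchanged)
  [4] d = v - 6  -> d = 9 - 6
  [5] u = 9  (unchanged)
  [6] b = 9  (unchanged)
  [7] return u  -> return 9
Result (7 stmts):
  v = 9
  a = 9
  z = 3 * 0
  d = 9 - 6
  u = 9
  b = 9
  return 9

Answer: v = 9
a = 9
z = 3 * 0
d = 9 - 6
u = 9
b = 9
return 9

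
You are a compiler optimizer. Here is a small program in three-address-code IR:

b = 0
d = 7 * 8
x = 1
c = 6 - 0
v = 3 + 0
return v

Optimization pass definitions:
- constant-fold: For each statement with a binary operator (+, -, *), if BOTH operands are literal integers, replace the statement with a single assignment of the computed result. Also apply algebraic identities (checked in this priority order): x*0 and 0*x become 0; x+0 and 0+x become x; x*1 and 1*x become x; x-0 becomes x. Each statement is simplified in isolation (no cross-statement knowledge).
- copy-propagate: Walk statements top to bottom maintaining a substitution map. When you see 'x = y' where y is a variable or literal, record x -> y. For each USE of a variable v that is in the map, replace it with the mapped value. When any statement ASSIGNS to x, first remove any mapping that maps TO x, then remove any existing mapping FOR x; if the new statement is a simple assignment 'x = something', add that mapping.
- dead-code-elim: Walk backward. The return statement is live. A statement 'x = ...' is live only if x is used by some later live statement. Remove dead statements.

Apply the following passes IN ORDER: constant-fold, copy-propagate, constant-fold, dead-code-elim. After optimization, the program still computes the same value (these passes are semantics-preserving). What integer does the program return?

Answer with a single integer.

Answer: 3

Derivation:
Initial IR:
  b = 0
  d = 7 * 8
  x = 1
  c = 6 - 0
  v = 3 + 0
  return v
After constant-fold (6 stmts):
  b = 0
  d = 56
  x = 1
  c = 6
  v = 3
  return v
After copy-propagate (6 stmts):
  b = 0
  d = 56
  x = 1
  c = 6
  v = 3
  return 3
After constant-fold (6 stmts):
  b = 0
  d = 56
  x = 1
  c = 6
  v = 3
  return 3
After dead-code-elim (1 stmts):
  return 3
Evaluate:
  b = 0  =>  b = 0
  d = 7 * 8  =>  d = 56
  x = 1  =>  x = 1
  c = 6 - 0  =>  c = 6
  v = 3 + 0  =>  v = 3
  return v = 3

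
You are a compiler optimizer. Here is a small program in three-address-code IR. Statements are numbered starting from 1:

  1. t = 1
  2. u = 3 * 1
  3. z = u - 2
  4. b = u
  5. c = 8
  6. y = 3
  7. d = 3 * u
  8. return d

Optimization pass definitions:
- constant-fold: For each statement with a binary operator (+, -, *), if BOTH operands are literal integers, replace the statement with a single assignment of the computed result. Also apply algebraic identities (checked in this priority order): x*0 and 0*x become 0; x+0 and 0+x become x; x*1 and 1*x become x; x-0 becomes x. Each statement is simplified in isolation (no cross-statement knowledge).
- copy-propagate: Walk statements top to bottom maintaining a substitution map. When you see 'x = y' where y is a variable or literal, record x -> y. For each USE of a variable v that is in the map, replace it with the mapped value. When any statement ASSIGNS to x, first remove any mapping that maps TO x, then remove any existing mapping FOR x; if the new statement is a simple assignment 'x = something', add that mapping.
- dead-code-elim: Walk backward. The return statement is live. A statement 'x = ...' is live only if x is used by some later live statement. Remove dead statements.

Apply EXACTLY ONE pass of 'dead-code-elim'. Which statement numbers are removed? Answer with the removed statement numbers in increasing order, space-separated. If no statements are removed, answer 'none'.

Answer: 1 3 4 5 6

Derivation:
Backward liveness scan:
Stmt 1 't = 1': DEAD (t not in live set [])
Stmt 2 'u = 3 * 1': KEEP (u is live); live-in = []
Stmt 3 'z = u - 2': DEAD (z not in live set ['u'])
Stmt 4 'b = u': DEAD (b not in live set ['u'])
Stmt 5 'c = 8': DEAD (c not in live set ['u'])
Stmt 6 'y = 3': DEAD (y not in live set ['u'])
Stmt 7 'd = 3 * u': KEEP (d is live); live-in = ['u']
Stmt 8 'return d': KEEP (return); live-in = ['d']
Removed statement numbers: [1, 3, 4, 5, 6]
Surviving IR:
  u = 3 * 1
  d = 3 * u
  return d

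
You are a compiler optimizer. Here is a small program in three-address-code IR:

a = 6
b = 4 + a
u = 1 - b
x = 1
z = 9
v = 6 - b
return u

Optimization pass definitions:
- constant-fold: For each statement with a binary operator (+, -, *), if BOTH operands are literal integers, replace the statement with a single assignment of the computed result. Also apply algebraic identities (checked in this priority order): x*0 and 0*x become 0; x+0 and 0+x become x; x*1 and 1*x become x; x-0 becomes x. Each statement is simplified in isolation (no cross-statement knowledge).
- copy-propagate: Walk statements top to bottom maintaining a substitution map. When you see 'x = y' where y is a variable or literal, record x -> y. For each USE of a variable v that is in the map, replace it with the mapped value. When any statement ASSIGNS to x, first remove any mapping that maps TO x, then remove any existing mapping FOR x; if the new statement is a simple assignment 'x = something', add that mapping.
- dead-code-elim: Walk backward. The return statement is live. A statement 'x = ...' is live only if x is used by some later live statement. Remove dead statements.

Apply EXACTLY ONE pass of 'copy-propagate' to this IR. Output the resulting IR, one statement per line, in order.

Answer: a = 6
b = 4 + 6
u = 1 - b
x = 1
z = 9
v = 6 - b
return u

Derivation:
Applying copy-propagate statement-by-statement:
  [1] a = 6  (unchanged)
  [2] b = 4 + a  -> b = 4 + 6
  [3] u = 1 - b  (unchanged)
  [4] x = 1  (unchanged)
  [5] z = 9  (unchanged)
  [6] v = 6 - b  (unchanged)
  [7] return u  (unchanged)
Result (7 stmts):
  a = 6
  b = 4 + 6
  u = 1 - b
  x = 1
  z = 9
  v = 6 - b
  return u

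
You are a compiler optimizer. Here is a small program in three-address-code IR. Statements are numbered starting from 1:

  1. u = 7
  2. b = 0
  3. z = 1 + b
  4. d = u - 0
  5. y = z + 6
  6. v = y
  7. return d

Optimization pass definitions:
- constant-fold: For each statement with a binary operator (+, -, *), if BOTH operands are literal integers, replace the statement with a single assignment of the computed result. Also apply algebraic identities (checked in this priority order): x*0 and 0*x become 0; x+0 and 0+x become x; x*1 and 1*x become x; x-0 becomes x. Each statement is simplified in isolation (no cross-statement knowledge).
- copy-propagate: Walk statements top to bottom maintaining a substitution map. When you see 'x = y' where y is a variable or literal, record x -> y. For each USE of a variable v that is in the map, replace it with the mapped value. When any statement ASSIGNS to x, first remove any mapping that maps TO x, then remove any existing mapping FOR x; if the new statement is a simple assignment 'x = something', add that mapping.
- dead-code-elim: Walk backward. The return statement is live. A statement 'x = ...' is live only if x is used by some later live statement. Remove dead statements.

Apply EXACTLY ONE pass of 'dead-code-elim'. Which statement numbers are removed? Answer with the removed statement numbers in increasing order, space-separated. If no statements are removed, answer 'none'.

Backward liveness scan:
Stmt 1 'u = 7': KEEP (u is live); live-in = []
Stmt 2 'b = 0': DEAD (b not in live set ['u'])
Stmt 3 'z = 1 + b': DEAD (z not in live set ['u'])
Stmt 4 'd = u - 0': KEEP (d is live); live-in = ['u']
Stmt 5 'y = z + 6': DEAD (y not in live set ['d'])
Stmt 6 'v = y': DEAD (v not in live set ['d'])
Stmt 7 'return d': KEEP (return); live-in = ['d']
Removed statement numbers: [2, 3, 5, 6]
Surviving IR:
  u = 7
  d = u - 0
  return d

Answer: 2 3 5 6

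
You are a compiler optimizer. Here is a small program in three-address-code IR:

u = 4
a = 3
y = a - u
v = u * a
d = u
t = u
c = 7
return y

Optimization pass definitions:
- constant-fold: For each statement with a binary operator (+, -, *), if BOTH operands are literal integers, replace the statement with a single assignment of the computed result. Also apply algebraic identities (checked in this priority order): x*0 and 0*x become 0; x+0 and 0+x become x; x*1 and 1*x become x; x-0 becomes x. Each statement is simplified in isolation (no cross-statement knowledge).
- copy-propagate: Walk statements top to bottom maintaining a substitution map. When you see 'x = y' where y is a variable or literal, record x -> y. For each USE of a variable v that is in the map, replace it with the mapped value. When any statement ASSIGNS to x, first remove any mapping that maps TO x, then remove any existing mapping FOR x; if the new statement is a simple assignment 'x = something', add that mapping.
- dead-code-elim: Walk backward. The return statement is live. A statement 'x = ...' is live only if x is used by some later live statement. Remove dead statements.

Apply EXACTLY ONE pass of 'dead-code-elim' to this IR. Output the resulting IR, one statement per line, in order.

Answer: u = 4
a = 3
y = a - u
return y

Derivation:
Applying dead-code-elim statement-by-statement:
  [8] return y  -> KEEP (return); live=['y']
  [7] c = 7  -> DEAD (c not live)
  [6] t = u  -> DEAD (t not live)
  [5] d = u  -> DEAD (d not live)
  [4] v = u * a  -> DEAD (v not live)
  [3] y = a - u  -> KEEP; live=['a', 'u']
  [2] a = 3  -> KEEP; live=['u']
  [1] u = 4  -> KEEP; live=[]
Result (4 stmts):
  u = 4
  a = 3
  y = a - u
  return y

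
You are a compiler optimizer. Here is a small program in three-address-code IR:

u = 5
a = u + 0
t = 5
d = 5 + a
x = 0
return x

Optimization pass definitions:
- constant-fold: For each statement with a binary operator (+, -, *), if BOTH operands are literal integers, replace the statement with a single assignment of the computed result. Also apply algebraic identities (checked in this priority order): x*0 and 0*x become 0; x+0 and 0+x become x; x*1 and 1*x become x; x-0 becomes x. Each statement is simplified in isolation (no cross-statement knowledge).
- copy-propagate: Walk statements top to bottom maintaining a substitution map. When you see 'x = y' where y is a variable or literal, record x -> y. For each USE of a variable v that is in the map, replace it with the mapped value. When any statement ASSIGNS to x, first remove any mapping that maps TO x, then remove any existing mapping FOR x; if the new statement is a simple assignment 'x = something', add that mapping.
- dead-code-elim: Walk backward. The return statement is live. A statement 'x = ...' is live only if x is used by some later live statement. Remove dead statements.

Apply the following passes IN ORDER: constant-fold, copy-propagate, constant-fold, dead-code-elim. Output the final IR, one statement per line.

Initial IR:
  u = 5
  a = u + 0
  t = 5
  d = 5 + a
  x = 0
  return x
After constant-fold (6 stmts):
  u = 5
  a = u
  t = 5
  d = 5 + a
  x = 0
  return x
After copy-propagate (6 stmts):
  u = 5
  a = 5
  t = 5
  d = 5 + 5
  x = 0
  return 0
After constant-fold (6 stmts):
  u = 5
  a = 5
  t = 5
  d = 10
  x = 0
  return 0
After dead-code-elim (1 stmts):
  return 0

Answer: return 0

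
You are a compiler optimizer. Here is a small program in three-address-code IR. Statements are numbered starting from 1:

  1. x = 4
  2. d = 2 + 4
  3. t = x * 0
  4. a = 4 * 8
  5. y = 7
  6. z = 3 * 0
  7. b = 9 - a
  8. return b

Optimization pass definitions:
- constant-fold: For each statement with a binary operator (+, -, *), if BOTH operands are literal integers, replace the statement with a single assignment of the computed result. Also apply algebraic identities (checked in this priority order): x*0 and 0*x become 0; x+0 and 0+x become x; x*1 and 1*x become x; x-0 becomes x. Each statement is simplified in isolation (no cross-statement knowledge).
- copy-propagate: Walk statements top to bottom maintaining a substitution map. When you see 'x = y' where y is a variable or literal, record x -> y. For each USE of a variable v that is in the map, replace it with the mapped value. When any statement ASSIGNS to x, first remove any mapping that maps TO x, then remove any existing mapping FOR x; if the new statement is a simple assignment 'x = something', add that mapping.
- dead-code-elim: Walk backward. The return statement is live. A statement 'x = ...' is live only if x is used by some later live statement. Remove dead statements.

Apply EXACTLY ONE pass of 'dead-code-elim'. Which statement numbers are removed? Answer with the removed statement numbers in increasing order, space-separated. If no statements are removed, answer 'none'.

Answer: 1 2 3 5 6

Derivation:
Backward liveness scan:
Stmt 1 'x = 4': DEAD (x not in live set [])
Stmt 2 'd = 2 + 4': DEAD (d not in live set [])
Stmt 3 't = x * 0': DEAD (t not in live set [])
Stmt 4 'a = 4 * 8': KEEP (a is live); live-in = []
Stmt 5 'y = 7': DEAD (y not in live set ['a'])
Stmt 6 'z = 3 * 0': DEAD (z not in live set ['a'])
Stmt 7 'b = 9 - a': KEEP (b is live); live-in = ['a']
Stmt 8 'return b': KEEP (return); live-in = ['b']
Removed statement numbers: [1, 2, 3, 5, 6]
Surviving IR:
  a = 4 * 8
  b = 9 - a
  return b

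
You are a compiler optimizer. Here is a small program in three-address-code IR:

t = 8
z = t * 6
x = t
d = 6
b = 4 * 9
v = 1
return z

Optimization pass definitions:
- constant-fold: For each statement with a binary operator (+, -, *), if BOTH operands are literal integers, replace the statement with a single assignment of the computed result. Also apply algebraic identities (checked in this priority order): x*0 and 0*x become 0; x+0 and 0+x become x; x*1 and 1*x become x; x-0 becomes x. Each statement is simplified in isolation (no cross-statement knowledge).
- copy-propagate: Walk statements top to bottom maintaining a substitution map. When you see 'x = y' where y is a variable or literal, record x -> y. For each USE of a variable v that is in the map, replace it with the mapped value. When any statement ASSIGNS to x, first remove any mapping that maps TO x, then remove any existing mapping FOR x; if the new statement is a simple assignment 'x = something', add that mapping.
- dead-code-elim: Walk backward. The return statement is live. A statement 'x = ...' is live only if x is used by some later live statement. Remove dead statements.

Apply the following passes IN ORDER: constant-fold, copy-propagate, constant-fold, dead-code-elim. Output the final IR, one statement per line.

Answer: z = 48
return z

Derivation:
Initial IR:
  t = 8
  z = t * 6
  x = t
  d = 6
  b = 4 * 9
  v = 1
  return z
After constant-fold (7 stmts):
  t = 8
  z = t * 6
  x = t
  d = 6
  b = 36
  v = 1
  return z
After copy-propagate (7 stmts):
  t = 8
  z = 8 * 6
  x = 8
  d = 6
  b = 36
  v = 1
  return z
After constant-fold (7 stmts):
  t = 8
  z = 48
  x = 8
  d = 6
  b = 36
  v = 1
  return z
After dead-code-elim (2 stmts):
  z = 48
  return z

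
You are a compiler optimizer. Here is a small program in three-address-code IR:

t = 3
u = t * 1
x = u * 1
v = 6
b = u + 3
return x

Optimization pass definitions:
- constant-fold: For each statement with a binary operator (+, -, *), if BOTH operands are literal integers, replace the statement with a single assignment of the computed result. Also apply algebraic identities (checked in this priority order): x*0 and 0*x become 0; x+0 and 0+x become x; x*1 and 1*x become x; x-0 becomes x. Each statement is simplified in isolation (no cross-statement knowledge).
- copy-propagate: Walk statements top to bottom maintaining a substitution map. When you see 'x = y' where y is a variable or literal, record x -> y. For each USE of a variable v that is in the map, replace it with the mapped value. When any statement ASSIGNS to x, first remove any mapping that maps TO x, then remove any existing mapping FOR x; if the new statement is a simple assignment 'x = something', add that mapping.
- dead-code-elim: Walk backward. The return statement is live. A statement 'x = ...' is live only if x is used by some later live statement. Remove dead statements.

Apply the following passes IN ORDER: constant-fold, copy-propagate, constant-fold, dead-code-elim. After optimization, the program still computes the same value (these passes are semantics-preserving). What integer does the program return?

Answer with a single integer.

Answer: 3

Derivation:
Initial IR:
  t = 3
  u = t * 1
  x = u * 1
  v = 6
  b = u + 3
  return x
After constant-fold (6 stmts):
  t = 3
  u = t
  x = u
  v = 6
  b = u + 3
  return x
After copy-propagate (6 stmts):
  t = 3
  u = 3
  x = 3
  v = 6
  b = 3 + 3
  return 3
After constant-fold (6 stmts):
  t = 3
  u = 3
  x = 3
  v = 6
  b = 6
  return 3
After dead-code-elim (1 stmts):
  return 3
Evaluate:
  t = 3  =>  t = 3
  u = t * 1  =>  u = 3
  x = u * 1  =>  x = 3
  v = 6  =>  v = 6
  b = u + 3  =>  b = 6
  return x = 3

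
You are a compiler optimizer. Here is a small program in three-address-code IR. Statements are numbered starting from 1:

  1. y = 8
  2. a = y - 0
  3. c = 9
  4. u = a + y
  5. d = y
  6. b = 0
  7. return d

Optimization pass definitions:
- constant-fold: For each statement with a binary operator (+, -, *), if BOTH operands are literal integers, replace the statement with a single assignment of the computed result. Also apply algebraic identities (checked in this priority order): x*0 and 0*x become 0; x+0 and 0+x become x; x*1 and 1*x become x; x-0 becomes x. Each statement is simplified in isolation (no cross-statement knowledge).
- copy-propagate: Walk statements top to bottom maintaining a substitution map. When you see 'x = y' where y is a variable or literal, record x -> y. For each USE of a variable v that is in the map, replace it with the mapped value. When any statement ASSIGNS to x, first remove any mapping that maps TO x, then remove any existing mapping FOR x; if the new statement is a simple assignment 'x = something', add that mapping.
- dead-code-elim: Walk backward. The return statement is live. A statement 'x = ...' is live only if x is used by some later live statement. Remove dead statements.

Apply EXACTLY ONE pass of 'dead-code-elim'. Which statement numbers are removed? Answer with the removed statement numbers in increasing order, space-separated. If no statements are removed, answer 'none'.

Answer: 2 3 4 6

Derivation:
Backward liveness scan:
Stmt 1 'y = 8': KEEP (y is live); live-in = []
Stmt 2 'a = y - 0': DEAD (a not in live set ['y'])
Stmt 3 'c = 9': DEAD (c not in live set ['y'])
Stmt 4 'u = a + y': DEAD (u not in live set ['y'])
Stmt 5 'd = y': KEEP (d is live); live-in = ['y']
Stmt 6 'b = 0': DEAD (b not in live set ['d'])
Stmt 7 'return d': KEEP (return); live-in = ['d']
Removed statement numbers: [2, 3, 4, 6]
Surviving IR:
  y = 8
  d = y
  return d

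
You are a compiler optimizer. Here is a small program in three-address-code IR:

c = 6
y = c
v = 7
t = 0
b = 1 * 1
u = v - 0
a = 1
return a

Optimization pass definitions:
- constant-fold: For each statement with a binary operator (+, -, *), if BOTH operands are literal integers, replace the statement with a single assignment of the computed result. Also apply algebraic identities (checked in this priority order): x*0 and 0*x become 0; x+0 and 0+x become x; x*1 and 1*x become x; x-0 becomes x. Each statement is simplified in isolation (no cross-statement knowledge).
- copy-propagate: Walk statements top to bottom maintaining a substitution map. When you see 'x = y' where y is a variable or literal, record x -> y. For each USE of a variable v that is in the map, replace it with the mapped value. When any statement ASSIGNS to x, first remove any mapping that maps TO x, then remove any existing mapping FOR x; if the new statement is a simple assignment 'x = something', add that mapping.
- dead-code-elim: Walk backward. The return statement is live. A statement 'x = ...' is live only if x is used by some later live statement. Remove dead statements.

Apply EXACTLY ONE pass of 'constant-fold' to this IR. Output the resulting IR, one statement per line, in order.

Applying constant-fold statement-by-statement:
  [1] c = 6  (unchanged)
  [2] y = c  (unchanged)
  [3] v = 7  (unchanged)
  [4] t = 0  (unchanged)
  [5] b = 1 * 1  -> b = 1
  [6] u = v - 0  -> u = v
  [7] a = 1  (unchanged)
  [8] return a  (unchanged)
Result (8 stmts):
  c = 6
  y = c
  v = 7
  t = 0
  b = 1
  u = v
  a = 1
  return a

Answer: c = 6
y = c
v = 7
t = 0
b = 1
u = v
a = 1
return a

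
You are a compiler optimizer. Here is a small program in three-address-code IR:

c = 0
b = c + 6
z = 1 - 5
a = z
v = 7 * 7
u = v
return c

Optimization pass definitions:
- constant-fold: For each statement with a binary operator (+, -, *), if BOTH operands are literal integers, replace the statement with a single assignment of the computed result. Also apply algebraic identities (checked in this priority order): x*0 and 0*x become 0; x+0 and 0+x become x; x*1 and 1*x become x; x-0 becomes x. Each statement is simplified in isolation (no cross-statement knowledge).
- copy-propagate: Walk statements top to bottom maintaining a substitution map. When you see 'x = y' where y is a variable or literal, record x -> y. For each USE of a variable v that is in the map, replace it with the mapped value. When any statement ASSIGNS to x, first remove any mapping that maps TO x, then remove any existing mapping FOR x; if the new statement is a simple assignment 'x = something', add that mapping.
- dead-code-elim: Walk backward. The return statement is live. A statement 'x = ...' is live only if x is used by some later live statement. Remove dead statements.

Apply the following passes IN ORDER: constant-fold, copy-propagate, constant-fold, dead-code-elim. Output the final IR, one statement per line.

Initial IR:
  c = 0
  b = c + 6
  z = 1 - 5
  a = z
  v = 7 * 7
  u = v
  return c
After constant-fold (7 stmts):
  c = 0
  b = c + 6
  z = -4
  a = z
  v = 49
  u = v
  return c
After copy-propagate (7 stmts):
  c = 0
  b = 0 + 6
  z = -4
  a = -4
  v = 49
  u = 49
  return 0
After constant-fold (7 stmts):
  c = 0
  b = 6
  z = -4
  a = -4
  v = 49
  u = 49
  return 0
After dead-code-elim (1 stmts):
  return 0

Answer: return 0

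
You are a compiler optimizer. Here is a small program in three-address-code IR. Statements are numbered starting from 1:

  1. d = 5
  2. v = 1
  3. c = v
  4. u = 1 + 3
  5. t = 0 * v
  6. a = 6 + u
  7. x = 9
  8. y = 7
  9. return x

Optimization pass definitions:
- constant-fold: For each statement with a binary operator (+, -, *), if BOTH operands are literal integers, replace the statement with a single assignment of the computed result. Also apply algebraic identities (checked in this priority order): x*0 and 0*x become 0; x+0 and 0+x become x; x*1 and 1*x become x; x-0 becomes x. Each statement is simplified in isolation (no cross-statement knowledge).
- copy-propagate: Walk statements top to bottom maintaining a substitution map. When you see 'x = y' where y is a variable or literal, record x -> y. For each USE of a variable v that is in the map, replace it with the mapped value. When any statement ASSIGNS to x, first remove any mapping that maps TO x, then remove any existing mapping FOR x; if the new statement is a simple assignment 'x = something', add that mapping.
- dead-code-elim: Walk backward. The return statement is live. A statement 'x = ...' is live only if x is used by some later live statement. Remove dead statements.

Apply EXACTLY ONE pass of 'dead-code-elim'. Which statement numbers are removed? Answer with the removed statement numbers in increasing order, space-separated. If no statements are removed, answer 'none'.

Backward liveness scan:
Stmt 1 'd = 5': DEAD (d not in live set [])
Stmt 2 'v = 1': DEAD (v not in live set [])
Stmt 3 'c = v': DEAD (c not in live set [])
Stmt 4 'u = 1 + 3': DEAD (u not in live set [])
Stmt 5 't = 0 * v': DEAD (t not in live set [])
Stmt 6 'a = 6 + u': DEAD (a not in live set [])
Stmt 7 'x = 9': KEEP (x is live); live-in = []
Stmt 8 'y = 7': DEAD (y not in live set ['x'])
Stmt 9 'return x': KEEP (return); live-in = ['x']
Removed statement numbers: [1, 2, 3, 4, 5, 6, 8]
Surviving IR:
  x = 9
  return x

Answer: 1 2 3 4 5 6 8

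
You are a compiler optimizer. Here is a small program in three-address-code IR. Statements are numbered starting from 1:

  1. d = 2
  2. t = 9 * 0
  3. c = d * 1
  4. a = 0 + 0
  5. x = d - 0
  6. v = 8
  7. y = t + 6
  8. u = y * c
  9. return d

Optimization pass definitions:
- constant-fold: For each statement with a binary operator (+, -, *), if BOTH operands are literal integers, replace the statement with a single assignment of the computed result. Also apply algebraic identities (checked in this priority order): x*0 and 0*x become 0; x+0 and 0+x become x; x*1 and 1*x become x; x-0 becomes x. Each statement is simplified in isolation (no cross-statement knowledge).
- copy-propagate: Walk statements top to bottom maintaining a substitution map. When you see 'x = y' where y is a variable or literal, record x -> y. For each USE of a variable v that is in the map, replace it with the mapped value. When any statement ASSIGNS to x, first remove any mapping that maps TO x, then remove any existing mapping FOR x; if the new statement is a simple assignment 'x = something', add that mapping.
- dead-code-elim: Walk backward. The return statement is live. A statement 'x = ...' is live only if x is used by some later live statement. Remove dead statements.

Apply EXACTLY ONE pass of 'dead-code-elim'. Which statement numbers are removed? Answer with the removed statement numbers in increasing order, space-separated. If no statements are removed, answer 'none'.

Backward liveness scan:
Stmt 1 'd = 2': KEEP (d is live); live-in = []
Stmt 2 't = 9 * 0': DEAD (t not in live set ['d'])
Stmt 3 'c = d * 1': DEAD (c not in live set ['d'])
Stmt 4 'a = 0 + 0': DEAD (a not in live set ['d'])
Stmt 5 'x = d - 0': DEAD (x not in live set ['d'])
Stmt 6 'v = 8': DEAD (v not in live set ['d'])
Stmt 7 'y = t + 6': DEAD (y not in live set ['d'])
Stmt 8 'u = y * c': DEAD (u not in live set ['d'])
Stmt 9 'return d': KEEP (return); live-in = ['d']
Removed statement numbers: [2, 3, 4, 5, 6, 7, 8]
Surviving IR:
  d = 2
  return d

Answer: 2 3 4 5 6 7 8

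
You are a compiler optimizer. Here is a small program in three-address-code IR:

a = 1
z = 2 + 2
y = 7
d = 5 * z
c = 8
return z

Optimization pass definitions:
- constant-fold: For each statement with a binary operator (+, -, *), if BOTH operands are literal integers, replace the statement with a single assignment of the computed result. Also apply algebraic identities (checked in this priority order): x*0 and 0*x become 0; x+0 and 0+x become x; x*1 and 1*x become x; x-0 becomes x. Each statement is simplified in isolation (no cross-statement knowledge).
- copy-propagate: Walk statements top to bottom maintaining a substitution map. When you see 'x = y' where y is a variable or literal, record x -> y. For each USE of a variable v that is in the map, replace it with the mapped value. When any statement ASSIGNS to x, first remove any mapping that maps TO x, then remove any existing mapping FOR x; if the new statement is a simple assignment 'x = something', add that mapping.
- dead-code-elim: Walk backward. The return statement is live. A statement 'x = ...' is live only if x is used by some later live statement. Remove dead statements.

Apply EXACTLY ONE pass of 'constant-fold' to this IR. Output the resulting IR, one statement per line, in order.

Answer: a = 1
z = 4
y = 7
d = 5 * z
c = 8
return z

Derivation:
Applying constant-fold statement-by-statement:
  [1] a = 1  (unchanged)
  [2] z = 2 + 2  -> z = 4
  [3] y = 7  (unchanged)
  [4] d = 5 * z  (unchanged)
  [5] c = 8  (unchanged)
  [6] return z  (unchanged)
Result (6 stmts):
  a = 1
  z = 4
  y = 7
  d = 5 * z
  c = 8
  return z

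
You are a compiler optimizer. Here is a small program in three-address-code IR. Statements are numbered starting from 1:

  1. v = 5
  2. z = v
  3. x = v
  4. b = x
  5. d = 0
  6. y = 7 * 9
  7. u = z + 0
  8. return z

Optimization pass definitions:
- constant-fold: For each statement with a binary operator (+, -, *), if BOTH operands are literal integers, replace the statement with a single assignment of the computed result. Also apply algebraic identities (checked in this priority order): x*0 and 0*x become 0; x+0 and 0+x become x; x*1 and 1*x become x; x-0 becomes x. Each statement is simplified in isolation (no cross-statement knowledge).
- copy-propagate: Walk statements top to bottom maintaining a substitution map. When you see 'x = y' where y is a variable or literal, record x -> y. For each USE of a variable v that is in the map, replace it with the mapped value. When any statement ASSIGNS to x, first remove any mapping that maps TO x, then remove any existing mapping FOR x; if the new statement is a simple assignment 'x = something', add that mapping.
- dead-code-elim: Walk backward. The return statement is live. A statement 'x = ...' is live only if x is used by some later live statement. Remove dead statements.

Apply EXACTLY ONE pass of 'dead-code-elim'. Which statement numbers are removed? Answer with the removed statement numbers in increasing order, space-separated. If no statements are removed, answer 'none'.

Answer: 3 4 5 6 7

Derivation:
Backward liveness scan:
Stmt 1 'v = 5': KEEP (v is live); live-in = []
Stmt 2 'z = v': KEEP (z is live); live-in = ['v']
Stmt 3 'x = v': DEAD (x not in live set ['z'])
Stmt 4 'b = x': DEAD (b not in live set ['z'])
Stmt 5 'd = 0': DEAD (d not in live set ['z'])
Stmt 6 'y = 7 * 9': DEAD (y not in live set ['z'])
Stmt 7 'u = z + 0': DEAD (u not in live set ['z'])
Stmt 8 'return z': KEEP (return); live-in = ['z']
Removed statement numbers: [3, 4, 5, 6, 7]
Surviving IR:
  v = 5
  z = v
  return z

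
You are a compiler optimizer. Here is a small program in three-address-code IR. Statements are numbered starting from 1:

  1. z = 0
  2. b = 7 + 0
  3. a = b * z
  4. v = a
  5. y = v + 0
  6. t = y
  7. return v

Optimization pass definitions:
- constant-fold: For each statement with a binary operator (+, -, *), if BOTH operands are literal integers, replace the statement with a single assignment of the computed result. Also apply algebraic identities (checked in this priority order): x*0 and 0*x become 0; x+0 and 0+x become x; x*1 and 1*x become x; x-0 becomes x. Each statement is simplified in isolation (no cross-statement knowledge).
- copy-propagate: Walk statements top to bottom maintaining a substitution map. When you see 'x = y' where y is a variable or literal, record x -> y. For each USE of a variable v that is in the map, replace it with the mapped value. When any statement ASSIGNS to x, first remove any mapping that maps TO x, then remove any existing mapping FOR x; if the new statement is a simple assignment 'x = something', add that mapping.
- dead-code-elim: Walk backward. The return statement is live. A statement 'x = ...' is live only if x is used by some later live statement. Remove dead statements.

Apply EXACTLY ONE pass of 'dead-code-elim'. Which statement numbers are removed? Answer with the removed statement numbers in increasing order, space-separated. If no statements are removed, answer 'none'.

Answer: 5 6

Derivation:
Backward liveness scan:
Stmt 1 'z = 0': KEEP (z is live); live-in = []
Stmt 2 'b = 7 + 0': KEEP (b is live); live-in = ['z']
Stmt 3 'a = b * z': KEEP (a is live); live-in = ['b', 'z']
Stmt 4 'v = a': KEEP (v is live); live-in = ['a']
Stmt 5 'y = v + 0': DEAD (y not in live set ['v'])
Stmt 6 't = y': DEAD (t not in live set ['v'])
Stmt 7 'return v': KEEP (return); live-in = ['v']
Removed statement numbers: [5, 6]
Surviving IR:
  z = 0
  b = 7 + 0
  a = b * z
  v = a
  return v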